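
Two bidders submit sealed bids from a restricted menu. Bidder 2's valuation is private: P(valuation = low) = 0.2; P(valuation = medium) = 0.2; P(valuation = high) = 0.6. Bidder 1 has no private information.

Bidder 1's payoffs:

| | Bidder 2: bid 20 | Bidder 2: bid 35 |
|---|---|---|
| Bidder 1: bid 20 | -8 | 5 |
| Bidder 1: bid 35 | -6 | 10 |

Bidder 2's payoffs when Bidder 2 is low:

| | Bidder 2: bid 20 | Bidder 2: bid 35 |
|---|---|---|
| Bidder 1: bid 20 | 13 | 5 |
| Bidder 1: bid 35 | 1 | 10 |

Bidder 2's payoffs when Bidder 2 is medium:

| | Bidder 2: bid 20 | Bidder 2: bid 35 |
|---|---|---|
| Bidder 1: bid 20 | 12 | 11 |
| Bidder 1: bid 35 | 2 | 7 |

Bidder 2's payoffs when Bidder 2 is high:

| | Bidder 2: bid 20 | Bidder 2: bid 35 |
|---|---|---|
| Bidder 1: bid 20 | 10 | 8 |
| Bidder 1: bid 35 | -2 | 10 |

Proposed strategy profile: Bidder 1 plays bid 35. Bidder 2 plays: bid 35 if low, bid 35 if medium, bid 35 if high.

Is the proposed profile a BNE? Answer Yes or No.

Yes

Bidder 1 plays bid 35: E[bid 35] = 0.2·(10) + 0.2·(10) + 0.6·(10) = 10; E[bid 20] = 5. Best-responding. ✓
Bidder 2 (valuation low), facing bid 35: bid 20 gives 1, bid 35 gives 10. Proposed bid 35 is best. ✓
Bidder 2 (valuation medium), facing bid 35: bid 20 gives 2, bid 35 gives 7. Proposed bid 35 is best. ✓
Bidder 2 (valuation high), facing bid 35: bid 20 gives -2, bid 35 gives 10. Proposed bid 35 is best. ✓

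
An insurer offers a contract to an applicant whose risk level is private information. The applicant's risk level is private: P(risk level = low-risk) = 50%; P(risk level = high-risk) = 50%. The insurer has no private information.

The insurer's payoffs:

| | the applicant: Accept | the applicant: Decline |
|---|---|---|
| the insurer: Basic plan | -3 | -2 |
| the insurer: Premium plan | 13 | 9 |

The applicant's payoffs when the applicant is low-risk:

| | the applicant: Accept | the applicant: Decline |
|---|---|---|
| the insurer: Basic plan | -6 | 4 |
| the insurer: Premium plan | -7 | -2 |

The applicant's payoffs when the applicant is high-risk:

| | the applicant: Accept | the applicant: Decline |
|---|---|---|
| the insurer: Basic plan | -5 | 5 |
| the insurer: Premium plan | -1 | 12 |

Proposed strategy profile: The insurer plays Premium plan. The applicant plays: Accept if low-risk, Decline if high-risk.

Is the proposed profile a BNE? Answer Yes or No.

No

The insurer plays Premium plan: E[Premium plan] = 0.5·(13) + 0.5·(9) = 11; E[Basic plan] = -2.5. Best-responding. ✓
The applicant (risk level low-risk), facing Premium plan: Accept gives -7, Decline gives -2. Proposed Accept is not best — profitable deviation exists. ✗
The applicant (risk level high-risk), facing Premium plan: Accept gives -1, Decline gives 12. Proposed Decline is best. ✓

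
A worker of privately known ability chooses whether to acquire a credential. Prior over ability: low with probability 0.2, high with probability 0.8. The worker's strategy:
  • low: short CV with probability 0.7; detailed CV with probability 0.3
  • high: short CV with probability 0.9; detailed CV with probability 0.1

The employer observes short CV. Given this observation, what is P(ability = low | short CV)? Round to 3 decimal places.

0.163

Apply Bayes' rule using the sender's strategy as the likelihood.
P(short CV) = 0.2·0.7 + 0.8·0.9 = 0.86
P(low | short CV) = (0.2·0.7) / 0.86 = 0.14 / 0.86 = 0.162791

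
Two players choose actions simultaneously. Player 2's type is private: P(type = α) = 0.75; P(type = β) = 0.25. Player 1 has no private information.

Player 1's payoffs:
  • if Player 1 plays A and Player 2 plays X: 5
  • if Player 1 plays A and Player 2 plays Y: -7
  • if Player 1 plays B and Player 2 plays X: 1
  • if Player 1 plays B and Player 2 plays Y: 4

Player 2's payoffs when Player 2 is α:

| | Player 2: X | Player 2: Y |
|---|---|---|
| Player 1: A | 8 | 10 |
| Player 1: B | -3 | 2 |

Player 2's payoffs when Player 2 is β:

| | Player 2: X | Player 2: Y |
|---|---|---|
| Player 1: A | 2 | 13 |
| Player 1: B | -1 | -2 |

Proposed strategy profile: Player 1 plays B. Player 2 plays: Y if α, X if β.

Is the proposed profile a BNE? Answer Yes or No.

Player 1 plays B: E[B] = 0.75·(4) + 0.25·(1) = 3.25; E[A] = -4. Best-responding. ✓
Player 2 (type α), facing B: X gives -3, Y gives 2. Proposed Y is best. ✓
Player 2 (type β), facing B: X gives -1, Y gives -2. Proposed X is best. ✓

Yes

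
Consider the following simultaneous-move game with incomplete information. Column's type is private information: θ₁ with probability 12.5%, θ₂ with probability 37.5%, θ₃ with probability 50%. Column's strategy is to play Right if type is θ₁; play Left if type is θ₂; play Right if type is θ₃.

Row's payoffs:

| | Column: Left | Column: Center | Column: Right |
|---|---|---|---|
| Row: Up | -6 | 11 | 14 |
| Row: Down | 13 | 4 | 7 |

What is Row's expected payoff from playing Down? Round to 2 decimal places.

9.25

E[Down] = 0.125·7 + 0.375·13 + 0.5·7 = 0.875 + 4.875 + 3.5 = 9.25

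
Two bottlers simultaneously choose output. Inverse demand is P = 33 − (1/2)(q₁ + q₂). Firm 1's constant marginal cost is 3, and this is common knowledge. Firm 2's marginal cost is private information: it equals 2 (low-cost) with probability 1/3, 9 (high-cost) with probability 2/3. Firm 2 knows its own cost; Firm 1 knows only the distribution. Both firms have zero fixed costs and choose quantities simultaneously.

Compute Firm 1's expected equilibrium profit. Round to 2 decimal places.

Each type of Firm 2 best-responds to q₁; Firm 1 best-responds to the expected q₂ over Firm 2's types.
Firm 2 with cost c maximizes (33 − (1/2)(q₁+q₂) − c)·q₂, giving q₂(c) = (33 − c − (1/2)q₁).
E[c₂] = 1/3·2 + 2/3·9 = 6.66667
Firm 1's FOC against E[q₂] yields q₁ = (33 − 2·3 + E[c₂])/(3/2) = (33 − 6 + 6.66667)/(3/2) = 22.4444.
E[P] = 33 − (1/2)·(q₁ + E[q₂]) = 14.2222; Firm 1's expected profit = (E[P] − 3)·q₁ = (14.2222 − 3)·22.4444 = 251.877.

251.88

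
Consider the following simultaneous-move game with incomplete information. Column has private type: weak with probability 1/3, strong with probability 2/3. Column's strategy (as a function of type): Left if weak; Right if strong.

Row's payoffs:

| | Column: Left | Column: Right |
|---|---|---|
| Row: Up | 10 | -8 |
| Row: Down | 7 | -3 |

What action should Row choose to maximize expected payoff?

E[Up] = 1/3·(10) + 2/3·(-8) = -2
E[Down] = 1/3·(7) + 2/3·(-3) = 1/3
Best response: Down (1/3 is the largest).

Down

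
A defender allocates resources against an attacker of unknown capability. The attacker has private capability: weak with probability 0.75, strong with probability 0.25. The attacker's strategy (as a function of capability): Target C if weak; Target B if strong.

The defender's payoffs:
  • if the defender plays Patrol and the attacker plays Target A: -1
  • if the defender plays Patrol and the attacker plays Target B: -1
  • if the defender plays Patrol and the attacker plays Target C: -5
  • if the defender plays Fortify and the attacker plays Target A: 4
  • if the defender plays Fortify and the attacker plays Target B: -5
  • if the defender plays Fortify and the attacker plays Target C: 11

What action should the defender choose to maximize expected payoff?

Fortify

Compute the defender's expected payoff for each action, taking the expectation over the attacker's type.
E[Patrol] = 0.75·(-5) + 0.25·(-1) = -4
E[Fortify] = 0.75·(11) + 0.25·(-5) = 7
Best response: Fortify (7 is the largest).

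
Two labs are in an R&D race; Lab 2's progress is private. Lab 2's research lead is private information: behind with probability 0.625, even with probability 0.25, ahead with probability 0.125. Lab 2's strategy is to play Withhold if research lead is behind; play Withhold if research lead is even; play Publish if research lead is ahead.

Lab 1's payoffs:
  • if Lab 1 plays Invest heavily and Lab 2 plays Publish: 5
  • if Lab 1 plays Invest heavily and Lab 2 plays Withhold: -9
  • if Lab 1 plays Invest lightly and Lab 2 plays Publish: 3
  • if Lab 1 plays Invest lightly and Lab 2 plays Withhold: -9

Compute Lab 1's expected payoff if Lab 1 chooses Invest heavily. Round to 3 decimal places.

Take the expectation over Lab 2's research lead, weighting each type's action by its prior probability.
E[Invest heavily] = 0.625·(-9) + 0.25·(-9) + 0.125·5 = (-5.625) + (-2.25) + 0.625 = -7.25

-7.250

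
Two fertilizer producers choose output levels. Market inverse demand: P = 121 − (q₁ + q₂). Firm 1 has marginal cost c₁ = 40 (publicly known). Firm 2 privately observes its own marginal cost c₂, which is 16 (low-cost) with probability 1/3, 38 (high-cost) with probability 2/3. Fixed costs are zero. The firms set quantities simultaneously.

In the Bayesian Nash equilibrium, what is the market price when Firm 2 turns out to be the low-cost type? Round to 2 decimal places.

56.56

Firm 2 with cost c maximizes (121 − (q₁+q₂) − c)·q₂, giving q₂(c) = (121 − c − q₁)/2.
E[c₂] = 1/3·16 + 2/3·38 = 30.6667
Firm 1's FOC against E[q₂] yields q₁ = (121 − 2·40 + E[c₂])/3 = (121 − 80 + 30.6667)/3 = 23.8889.
q₂(low-cost) = 40.5556, so P = 121 − (23.8889 + 40.5556) = 56.5556.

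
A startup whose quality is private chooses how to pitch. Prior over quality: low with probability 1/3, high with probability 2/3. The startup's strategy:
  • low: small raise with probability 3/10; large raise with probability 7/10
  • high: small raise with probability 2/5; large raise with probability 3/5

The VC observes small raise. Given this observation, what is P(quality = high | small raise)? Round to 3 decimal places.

0.727

P(small raise) = (1/3)·(3/10) + (2/3)·(2/5) = 11/30
P(high | small raise) = ((2/3)·(2/5)) / (11/30) = (4/15) / (11/30) = 8/11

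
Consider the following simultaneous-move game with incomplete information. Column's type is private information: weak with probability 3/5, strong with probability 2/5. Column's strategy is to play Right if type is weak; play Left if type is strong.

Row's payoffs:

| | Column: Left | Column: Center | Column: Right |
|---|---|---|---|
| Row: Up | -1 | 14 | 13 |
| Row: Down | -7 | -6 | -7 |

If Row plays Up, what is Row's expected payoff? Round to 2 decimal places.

7.40

Take the expectation over Column's type, weighting each type's action by its prior probability.
E[Up] = 3/5·13 + 2/5·(-1) = 39/5 + (-2/5) = 37/5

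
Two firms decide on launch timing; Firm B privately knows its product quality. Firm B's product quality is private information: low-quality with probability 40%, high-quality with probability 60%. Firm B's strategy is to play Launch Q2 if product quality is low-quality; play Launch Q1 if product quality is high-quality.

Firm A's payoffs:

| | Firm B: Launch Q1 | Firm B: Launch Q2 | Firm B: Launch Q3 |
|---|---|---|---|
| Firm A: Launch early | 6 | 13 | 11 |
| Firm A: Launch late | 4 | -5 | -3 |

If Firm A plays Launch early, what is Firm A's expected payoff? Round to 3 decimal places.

E[Launch early] = 0.4·13 + 0.6·6 = 5.2 + 3.6 = 8.8

8.800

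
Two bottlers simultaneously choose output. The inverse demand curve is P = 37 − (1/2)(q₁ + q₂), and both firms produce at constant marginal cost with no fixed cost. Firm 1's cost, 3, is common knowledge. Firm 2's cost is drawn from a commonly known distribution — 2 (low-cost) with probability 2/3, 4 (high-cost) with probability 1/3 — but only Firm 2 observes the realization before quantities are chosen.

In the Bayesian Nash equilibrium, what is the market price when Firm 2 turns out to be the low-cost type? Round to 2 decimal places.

Each type of Firm 2 best-responds to q₁; Firm 1 best-responds to the expected q₂ over Firm 2's types.
Firm 2 with cost c maximizes (37 − (1/2)(q₁+q₂) − c)·q₂, giving q₂(c) = (37 − c − (1/2)q₁).
E[c₂] = 2/3·2 + 1/3·4 = 2.66667
Firm 1's FOC against E[q₂] yields q₁ = (37 − 2·3 + E[c₂])/(3/2) = (37 − 6 + 2.66667)/(3/2) = 22.4444.
q₂(low-cost) = 23.7778, so P = 37 − (1/2)·(22.4444 + 23.7778) = 13.8889.

13.89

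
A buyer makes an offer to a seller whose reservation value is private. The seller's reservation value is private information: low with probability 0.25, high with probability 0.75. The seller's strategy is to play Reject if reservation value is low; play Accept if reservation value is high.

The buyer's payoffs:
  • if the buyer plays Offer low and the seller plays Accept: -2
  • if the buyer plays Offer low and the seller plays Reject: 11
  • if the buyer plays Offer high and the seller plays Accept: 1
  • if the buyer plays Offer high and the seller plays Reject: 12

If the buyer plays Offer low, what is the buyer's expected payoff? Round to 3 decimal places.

1.250

E[Offer low] = 0.25·11 + 0.75·(-2) = 2.75 + (-1.5) = 1.25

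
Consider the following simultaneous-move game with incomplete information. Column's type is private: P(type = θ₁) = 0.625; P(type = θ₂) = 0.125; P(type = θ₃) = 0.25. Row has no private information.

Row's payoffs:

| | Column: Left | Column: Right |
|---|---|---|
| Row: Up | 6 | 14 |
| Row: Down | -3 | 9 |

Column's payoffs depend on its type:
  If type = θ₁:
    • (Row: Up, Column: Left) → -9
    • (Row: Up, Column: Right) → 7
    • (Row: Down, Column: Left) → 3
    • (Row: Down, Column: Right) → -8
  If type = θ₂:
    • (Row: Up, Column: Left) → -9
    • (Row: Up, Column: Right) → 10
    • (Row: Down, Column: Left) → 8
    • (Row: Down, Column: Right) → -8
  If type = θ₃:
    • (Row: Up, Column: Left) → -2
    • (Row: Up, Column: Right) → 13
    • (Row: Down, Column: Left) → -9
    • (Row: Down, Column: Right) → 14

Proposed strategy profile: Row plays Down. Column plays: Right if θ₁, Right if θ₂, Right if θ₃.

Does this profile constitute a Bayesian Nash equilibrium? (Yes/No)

Row plays Down: E[Down] = 0.625·(9) + 0.125·(9) + 0.25·(9) = 9; E[Up] = 14. Not best-responding. ✗
Column (type θ₁), facing Down: Left gives 3, Right gives -8. Proposed Right is not best — profitable deviation exists. ✗
Column (type θ₂), facing Down: Left gives 8, Right gives -8. Proposed Right is not best — profitable deviation exists. ✗
Column (type θ₃), facing Down: Left gives -9, Right gives 14. Proposed Right is best. ✓

No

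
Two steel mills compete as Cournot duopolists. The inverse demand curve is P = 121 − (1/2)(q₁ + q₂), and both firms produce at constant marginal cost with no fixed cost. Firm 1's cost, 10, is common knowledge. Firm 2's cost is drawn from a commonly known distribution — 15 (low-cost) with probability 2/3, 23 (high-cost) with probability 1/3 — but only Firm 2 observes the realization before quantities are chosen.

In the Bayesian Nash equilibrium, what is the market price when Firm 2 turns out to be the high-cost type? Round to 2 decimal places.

52.22

Each type of Firm 2 best-responds to q₁; Firm 1 best-responds to the expected q₂ over Firm 2's types.
Firm 2 with cost c maximizes (121 − (1/2)(q₁+q₂) − c)·q₂, giving q₂(c) = (121 − c − (1/2)q₁).
E[c₂] = 2/3·15 + 1/3·23 = 17.6667
Firm 1's FOC against E[q₂] yields q₁ = (121 − 2·10 + E[c₂])/(3/2) = (121 − 20 + 17.6667)/(3/2) = 79.1111.
q₂(high-cost) = 58.4444, so P = 121 − (1/2)·(79.1111 + 58.4444) = 52.2222.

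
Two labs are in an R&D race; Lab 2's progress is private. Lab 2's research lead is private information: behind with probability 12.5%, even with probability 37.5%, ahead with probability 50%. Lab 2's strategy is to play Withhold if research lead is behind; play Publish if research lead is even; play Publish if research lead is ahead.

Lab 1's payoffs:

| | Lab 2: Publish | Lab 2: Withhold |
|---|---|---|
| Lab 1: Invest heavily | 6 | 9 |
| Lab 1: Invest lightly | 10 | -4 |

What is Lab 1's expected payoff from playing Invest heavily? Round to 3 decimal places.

6.375

E[Invest heavily] = 0.125·9 + 0.375·6 + 0.5·6 = 1.125 + 2.25 + 3 = 6.375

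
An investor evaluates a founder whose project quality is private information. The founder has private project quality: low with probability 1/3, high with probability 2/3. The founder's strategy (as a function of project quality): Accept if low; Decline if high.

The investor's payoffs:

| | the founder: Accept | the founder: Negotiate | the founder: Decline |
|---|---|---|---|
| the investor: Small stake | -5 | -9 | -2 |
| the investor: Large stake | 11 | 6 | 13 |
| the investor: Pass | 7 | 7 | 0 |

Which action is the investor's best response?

Large stake

E[Small stake] = 1/3·(-5) + 2/3·(-2) = -3
E[Large stake] = 1/3·(11) + 2/3·(13) = 37/3
E[Pass] = 1/3·(7) + 2/3·(0) = 7/3
Best response: Large stake (37/3 is the largest).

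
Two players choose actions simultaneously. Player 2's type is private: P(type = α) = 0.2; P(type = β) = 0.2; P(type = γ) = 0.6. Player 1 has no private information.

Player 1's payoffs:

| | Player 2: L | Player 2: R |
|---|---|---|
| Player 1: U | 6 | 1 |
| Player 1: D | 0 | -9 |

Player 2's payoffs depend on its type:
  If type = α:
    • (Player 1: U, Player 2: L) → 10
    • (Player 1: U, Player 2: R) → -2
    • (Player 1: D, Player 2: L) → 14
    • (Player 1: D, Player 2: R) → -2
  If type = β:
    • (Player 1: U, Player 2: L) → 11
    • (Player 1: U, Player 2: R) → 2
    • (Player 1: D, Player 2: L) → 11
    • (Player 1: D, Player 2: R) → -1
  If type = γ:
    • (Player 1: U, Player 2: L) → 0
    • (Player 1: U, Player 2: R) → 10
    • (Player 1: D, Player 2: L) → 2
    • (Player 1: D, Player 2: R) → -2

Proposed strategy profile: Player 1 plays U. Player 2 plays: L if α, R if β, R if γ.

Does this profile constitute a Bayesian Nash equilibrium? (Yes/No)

A profile is a BNE iff every type of every player is best-responding given beliefs about the other side.
Player 1 plays U: E[U] = 0.2·(6) + 0.2·(1) + 0.6·(1) = 2; E[D] = -7.2. Best-responding. ✓
Player 2 (type α), facing U: L gives 10, R gives -2. Proposed L is best. ✓
Player 2 (type β), facing U: L gives 11, R gives 2. Proposed R is not best — profitable deviation exists. ✗
Player 2 (type γ), facing U: L gives 0, R gives 10. Proposed R is best. ✓

No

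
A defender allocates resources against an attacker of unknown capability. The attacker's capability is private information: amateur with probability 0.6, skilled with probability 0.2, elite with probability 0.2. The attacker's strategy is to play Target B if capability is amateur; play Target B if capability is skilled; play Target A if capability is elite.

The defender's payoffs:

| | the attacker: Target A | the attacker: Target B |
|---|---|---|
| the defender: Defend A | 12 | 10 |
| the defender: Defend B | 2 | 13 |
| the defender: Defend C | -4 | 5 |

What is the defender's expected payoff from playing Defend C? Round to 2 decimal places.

Take the expectation over the attacker's capability, weighting each type's action by its prior probability.
E[Defend C] = 0.6·5 + 0.2·5 + 0.2·(-4) = 3 + 1 + (-0.8) = 3.2

3.20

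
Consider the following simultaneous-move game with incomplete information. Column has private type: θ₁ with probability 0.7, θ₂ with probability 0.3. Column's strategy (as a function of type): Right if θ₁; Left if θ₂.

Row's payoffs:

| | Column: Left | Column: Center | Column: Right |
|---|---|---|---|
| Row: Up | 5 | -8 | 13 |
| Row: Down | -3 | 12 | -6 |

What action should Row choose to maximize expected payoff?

Up

Compute Row's expected payoff for each action, taking the expectation over Column's type.
E[Up] = 0.7·(13) + 0.3·(5) = 10.6
E[Down] = 0.7·(-6) + 0.3·(-3) = -5.1
Best response: Up (10.6 is the largest).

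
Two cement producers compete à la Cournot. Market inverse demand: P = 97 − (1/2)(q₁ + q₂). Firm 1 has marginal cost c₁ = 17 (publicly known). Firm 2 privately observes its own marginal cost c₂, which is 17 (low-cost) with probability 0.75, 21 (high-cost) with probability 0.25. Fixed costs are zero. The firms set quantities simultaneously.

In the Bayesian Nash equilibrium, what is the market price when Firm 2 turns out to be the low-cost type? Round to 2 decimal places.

43.50

Each type of Firm 2 best-responds to q₁; Firm 1 best-responds to the expected q₂ over Firm 2's types.
Firm 2 with cost c maximizes (97 − (1/2)(q₁+q₂) − c)·q₂, giving q₂(c) = (97 − c − (1/2)q₁).
E[c₂] = 0.75·17 + 0.25·21 = 18
Firm 1's FOC against E[q₂] yields q₁ = (97 − 2·17 + E[c₂])/(3/2) = (97 − 34 + 18)/(3/2) = 54.
q₂(low-cost) = 53, so P = 97 − (1/2)·(54 + 53) = 43.5.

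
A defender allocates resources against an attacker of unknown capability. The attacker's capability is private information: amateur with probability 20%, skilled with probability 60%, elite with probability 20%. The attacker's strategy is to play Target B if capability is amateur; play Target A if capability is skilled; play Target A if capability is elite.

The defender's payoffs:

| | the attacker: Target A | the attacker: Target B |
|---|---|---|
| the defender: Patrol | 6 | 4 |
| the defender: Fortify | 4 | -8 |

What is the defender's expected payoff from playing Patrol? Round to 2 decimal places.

E[Patrol] = 0.2·4 + 0.6·6 + 0.2·6 = 0.8 + 3.6 + 1.2 = 5.6

5.60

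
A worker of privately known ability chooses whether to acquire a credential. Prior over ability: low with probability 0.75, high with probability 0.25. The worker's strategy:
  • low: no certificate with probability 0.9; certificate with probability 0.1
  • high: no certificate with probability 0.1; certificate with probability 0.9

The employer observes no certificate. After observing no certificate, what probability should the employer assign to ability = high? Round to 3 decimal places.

0.036

P(no certificate) = 0.75·0.9 + 0.25·0.1 = 0.7
P(high | no certificate) = (0.25·0.1) / 0.7 = 0.025 / 0.7 = 0.0357143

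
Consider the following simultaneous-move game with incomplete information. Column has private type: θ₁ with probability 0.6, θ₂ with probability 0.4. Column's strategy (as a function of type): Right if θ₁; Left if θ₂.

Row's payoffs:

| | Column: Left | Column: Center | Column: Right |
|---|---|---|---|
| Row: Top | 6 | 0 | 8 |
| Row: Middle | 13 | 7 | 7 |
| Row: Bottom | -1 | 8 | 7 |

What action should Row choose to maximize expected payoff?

Middle

E[Top] = 0.6·(8) + 0.4·(6) = 7.2
E[Middle] = 0.6·(7) + 0.4·(13) = 9.4
E[Bottom] = 0.6·(7) + 0.4·(-1) = 3.8
Best response: Middle (9.4 is the largest).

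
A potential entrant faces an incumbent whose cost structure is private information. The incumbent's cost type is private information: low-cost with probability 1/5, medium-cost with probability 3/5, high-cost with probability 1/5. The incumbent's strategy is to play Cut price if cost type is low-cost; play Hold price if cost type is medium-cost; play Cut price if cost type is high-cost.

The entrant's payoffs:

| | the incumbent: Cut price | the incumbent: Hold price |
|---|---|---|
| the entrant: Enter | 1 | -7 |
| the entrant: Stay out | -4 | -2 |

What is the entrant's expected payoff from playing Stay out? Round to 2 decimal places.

-2.80

E[Stay out] = 1/5·(-4) + 3/5·(-2) + 1/5·(-4) = (-4/5) + (-6/5) + (-4/5) = -14/5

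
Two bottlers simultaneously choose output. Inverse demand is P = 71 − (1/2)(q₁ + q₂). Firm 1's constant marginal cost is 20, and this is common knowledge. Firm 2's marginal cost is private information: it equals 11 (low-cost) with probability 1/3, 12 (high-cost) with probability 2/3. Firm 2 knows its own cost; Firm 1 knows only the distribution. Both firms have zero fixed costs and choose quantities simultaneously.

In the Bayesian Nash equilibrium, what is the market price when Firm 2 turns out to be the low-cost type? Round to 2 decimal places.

33.89

Type-c best response for Firm 2: q₂(c) = (71 − c) − q₁/2.
Firm 1 maximizes expected profit; its first-order condition is 71 − q₁ − (1/2)E[q₂] − 20 = 0.
Substituting E[q₂] and solving: E[c₂] = 11.6667, so q₁ = (71 − 2·20 + 11.6667)/(3/2) = 28.4444.
q₂(low-cost) = 45.7778, so P = 71 − (1/2)·(28.4444 + 45.7778) = 33.8889.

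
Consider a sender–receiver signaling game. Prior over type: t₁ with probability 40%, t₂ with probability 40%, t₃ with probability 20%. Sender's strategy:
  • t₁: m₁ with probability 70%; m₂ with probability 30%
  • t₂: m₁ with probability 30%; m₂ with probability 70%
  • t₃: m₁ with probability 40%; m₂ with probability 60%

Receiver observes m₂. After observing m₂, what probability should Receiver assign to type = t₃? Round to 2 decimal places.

P(m₂) = 0.4·0.3 + 0.4·0.7 + 0.2·0.6 = 0.52
P(t₃ | m₂) = (0.2·0.6) / 0.52 = 0.12 / 0.52 = 0.230769

0.23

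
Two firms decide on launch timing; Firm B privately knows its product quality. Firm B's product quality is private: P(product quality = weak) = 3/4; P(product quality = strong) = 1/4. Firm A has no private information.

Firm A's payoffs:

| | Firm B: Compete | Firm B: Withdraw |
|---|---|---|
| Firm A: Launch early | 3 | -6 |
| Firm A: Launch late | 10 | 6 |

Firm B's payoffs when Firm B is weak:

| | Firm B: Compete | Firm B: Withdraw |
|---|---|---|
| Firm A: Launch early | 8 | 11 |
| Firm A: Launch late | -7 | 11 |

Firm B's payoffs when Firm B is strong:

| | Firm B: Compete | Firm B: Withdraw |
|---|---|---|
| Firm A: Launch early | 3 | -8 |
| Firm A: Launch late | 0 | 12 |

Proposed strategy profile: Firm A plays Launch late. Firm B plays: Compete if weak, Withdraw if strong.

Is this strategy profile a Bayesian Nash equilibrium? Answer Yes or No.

No

A profile is a BNE iff every type of every player is best-responding given beliefs about the other side.
Firm A plays Launch late: E[Launch late] = 3/4·(10) + 1/4·(6) = 9; E[Launch early] = 3/4. Best-responding. ✓
Firm B (product quality weak), facing Launch late: Compete gives -7, Withdraw gives 11. Proposed Compete is not best — profitable deviation exists. ✗
Firm B (product quality strong), facing Launch late: Compete gives 0, Withdraw gives 12. Proposed Withdraw is best. ✓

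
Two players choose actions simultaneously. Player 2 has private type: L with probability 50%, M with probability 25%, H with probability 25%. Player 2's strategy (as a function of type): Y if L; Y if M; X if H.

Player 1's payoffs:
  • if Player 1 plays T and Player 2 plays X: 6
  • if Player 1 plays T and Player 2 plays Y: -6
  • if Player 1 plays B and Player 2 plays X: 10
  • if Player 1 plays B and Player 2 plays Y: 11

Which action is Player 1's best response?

B

E[T] = 0.5·(-6) + 0.25·(-6) + 0.25·(6) = -3
E[B] = 0.5·(11) + 0.25·(11) + 0.25·(10) = 10.75
Best response: B (10.75 is the largest).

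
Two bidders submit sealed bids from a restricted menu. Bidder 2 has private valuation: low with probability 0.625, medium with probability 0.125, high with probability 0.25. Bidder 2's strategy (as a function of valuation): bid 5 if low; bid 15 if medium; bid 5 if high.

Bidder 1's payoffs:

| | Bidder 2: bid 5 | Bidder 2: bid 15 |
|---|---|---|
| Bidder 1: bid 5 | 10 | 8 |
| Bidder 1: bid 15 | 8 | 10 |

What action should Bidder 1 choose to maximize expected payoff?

bid 5

Compute Bidder 1's expected payoff for each action, taking the expectation over Bidder 2's type.
E[bid 5] = 0.625·(10) + 0.125·(8) + 0.25·(10) = 9.75
E[bid 15] = 0.625·(8) + 0.125·(10) + 0.25·(8) = 8.25
Best response: bid 5 (9.75 is the largest).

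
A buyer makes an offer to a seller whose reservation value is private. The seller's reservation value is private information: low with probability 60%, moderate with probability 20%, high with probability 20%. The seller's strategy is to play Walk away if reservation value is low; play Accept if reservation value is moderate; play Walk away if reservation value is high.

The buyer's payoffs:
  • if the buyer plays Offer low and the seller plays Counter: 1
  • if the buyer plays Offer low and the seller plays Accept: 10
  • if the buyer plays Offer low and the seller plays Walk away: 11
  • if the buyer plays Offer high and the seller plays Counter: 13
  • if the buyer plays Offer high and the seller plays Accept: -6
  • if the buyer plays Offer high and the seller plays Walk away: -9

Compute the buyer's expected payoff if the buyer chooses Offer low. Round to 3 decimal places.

E[Offer low] = 0.6·11 + 0.2·10 + 0.2·11 = 6.6 + 2 + 2.2 = 10.8

10.800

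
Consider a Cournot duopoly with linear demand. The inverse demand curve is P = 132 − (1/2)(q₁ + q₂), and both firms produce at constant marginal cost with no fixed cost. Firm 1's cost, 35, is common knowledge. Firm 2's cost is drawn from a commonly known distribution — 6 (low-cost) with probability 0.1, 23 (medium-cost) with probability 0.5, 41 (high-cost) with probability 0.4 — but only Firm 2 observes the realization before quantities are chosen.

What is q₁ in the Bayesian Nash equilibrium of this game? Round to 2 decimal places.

Type-c best response for Firm 2: q₂(c) = (132 − c) − q₁/2.
Firm 1 maximizes expected profit; its first-order condition is 132 − q₁ − (1/2)E[q₂] − 35 = 0.
Substituting E[q₂] and solving: E[c₂] = 28.5, so q₁ = (132 − 2·35 + 28.5)/(3/2) = 60.3333.

60.33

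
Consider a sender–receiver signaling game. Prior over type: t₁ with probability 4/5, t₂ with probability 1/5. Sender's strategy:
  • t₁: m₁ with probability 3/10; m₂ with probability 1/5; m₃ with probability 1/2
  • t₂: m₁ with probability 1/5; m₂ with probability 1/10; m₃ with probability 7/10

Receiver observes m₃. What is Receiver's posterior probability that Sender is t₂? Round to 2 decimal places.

Apply Bayes' rule using the sender's strategy as the likelihood.
P(m₃) = (4/5)·(1/2) + (1/5)·(7/10) = 27/50
P(t₂ | m₃) = ((1/5)·(7/10)) / (27/50) = (7/50) / (27/50) = 7/27

0.26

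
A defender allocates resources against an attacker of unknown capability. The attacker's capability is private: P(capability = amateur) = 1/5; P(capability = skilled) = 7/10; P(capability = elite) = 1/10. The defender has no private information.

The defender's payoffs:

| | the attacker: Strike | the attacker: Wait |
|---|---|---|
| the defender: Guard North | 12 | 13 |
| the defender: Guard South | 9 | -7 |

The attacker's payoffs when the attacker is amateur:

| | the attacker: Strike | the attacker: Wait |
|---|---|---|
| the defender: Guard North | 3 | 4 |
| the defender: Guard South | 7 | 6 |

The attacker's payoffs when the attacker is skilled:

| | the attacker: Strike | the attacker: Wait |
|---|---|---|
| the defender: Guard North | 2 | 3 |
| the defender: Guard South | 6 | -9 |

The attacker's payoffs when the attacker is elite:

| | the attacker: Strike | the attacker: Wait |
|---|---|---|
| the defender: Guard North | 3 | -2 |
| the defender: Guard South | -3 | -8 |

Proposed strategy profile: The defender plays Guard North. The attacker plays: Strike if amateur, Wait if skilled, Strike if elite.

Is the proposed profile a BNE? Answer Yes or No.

A profile is a BNE iff every type of every player is best-responding given beliefs about the other side.
The defender plays Guard North: E[Guard North] = 1/5·(12) + 7/10·(13) + 1/10·(12) = 127/10; E[Guard South] = -11/5. Best-responding. ✓
The attacker (capability amateur), facing Guard North: Strike gives 3, Wait gives 4. Proposed Strike is not best — profitable deviation exists. ✗
The attacker (capability skilled), facing Guard North: Strike gives 2, Wait gives 3. Proposed Wait is best. ✓
The attacker (capability elite), facing Guard North: Strike gives 3, Wait gives -2. Proposed Strike is best. ✓

No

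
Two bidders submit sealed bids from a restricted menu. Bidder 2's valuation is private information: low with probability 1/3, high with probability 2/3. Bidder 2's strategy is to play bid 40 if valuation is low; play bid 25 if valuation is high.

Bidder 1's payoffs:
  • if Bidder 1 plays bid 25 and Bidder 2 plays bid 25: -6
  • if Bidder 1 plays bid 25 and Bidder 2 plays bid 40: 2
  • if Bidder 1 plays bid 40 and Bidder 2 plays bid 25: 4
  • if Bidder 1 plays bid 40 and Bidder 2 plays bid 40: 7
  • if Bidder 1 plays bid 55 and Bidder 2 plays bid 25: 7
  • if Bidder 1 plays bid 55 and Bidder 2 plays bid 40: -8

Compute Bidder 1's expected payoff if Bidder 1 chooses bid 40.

E[bid 40] = 1/3·7 + 2/3·4 = 7/3 + 8/3 = 5

5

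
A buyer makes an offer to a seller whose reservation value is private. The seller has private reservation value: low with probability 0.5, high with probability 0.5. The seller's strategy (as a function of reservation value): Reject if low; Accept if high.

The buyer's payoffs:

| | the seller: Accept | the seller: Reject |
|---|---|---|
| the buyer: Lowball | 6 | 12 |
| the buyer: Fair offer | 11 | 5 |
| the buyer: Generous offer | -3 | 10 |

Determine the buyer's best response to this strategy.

E[Lowball] = 0.5·(12) + 0.5·(6) = 9
E[Fair offer] = 0.5·(5) + 0.5·(11) = 8
E[Generous offer] = 0.5·(10) + 0.5·(-3) = 3.5
Best response: Lowball (9 is the largest).

Lowball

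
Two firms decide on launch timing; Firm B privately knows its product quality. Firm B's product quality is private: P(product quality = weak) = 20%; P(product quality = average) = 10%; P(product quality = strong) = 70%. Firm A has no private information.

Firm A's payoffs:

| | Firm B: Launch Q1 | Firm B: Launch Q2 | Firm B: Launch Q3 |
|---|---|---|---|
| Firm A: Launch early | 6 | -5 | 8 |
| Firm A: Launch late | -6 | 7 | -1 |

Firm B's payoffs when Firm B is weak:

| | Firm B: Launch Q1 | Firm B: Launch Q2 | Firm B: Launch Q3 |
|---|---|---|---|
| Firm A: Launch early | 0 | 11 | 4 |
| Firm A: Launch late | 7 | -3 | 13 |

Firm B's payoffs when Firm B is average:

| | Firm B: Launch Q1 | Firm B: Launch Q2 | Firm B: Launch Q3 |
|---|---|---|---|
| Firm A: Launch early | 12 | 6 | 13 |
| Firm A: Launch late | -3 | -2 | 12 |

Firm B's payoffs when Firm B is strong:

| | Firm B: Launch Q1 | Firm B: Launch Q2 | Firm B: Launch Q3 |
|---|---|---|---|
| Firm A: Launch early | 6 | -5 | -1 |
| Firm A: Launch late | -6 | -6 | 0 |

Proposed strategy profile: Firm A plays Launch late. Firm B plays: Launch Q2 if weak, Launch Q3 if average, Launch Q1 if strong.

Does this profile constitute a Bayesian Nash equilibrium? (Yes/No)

Firm A plays Launch late: E[Launch late] = 0.2·(7) + 0.1·(-1) + 0.7·(-6) = -2.9; E[Launch early] = 4. Not best-responding. ✗
Firm B (product quality weak), facing Launch late: Launch Q1 gives 7, Launch Q2 gives -3, Launch Q3 gives 13. Proposed Launch Q2 is not best — profitable deviation exists. ✗
Firm B (product quality average), facing Launch late: Launch Q1 gives -3, Launch Q2 gives -2, Launch Q3 gives 12. Proposed Launch Q3 is best. ✓
Firm B (product quality strong), facing Launch late: Launch Q1 gives -6, Launch Q2 gives -6, Launch Q3 gives 0. Proposed Launch Q1 is not best — profitable deviation exists. ✗

No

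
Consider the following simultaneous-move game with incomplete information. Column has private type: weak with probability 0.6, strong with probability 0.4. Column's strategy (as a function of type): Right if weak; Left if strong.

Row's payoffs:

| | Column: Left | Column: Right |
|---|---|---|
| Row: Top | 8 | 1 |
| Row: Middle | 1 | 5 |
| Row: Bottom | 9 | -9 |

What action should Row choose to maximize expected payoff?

Top

E[Top] = 0.6·(1) + 0.4·(8) = 3.8
E[Middle] = 0.6·(5) + 0.4·(1) = 3.4
E[Bottom] = 0.6·(-9) + 0.4·(9) = -1.8
Best response: Top (3.8 is the largest).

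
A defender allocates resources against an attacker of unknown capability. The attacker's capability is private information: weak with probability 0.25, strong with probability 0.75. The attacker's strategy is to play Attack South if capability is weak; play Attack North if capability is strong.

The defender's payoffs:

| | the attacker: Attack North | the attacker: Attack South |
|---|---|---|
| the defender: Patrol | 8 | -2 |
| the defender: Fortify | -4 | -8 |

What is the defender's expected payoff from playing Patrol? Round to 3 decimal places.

5.500

E[Patrol] = 0.25·(-2) + 0.75·8 = (-0.5) + 6 = 5.5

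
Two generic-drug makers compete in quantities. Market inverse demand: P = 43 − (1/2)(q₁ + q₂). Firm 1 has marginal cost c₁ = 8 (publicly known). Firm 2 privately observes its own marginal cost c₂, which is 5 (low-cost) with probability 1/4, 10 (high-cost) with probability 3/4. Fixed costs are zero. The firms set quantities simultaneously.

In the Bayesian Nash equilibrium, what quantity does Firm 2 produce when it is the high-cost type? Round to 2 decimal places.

Firm 2 with cost c maximizes (43 − (1/2)(q₁+q₂) − c)·q₂, giving q₂(c) = (43 − c − (1/2)q₁).
E[c₂] = 1/4·5 + 3/4·10 = 8.75
Firm 1's FOC against E[q₂] yields q₁ = (43 − 2·8 + E[c₂])/(3/2) = (43 − 16 + 8.75)/(3/2) = 23.8333.
q₂(high-cost) = (43 − 10 − (1/2)·23.8333) = 21.0833.

21.08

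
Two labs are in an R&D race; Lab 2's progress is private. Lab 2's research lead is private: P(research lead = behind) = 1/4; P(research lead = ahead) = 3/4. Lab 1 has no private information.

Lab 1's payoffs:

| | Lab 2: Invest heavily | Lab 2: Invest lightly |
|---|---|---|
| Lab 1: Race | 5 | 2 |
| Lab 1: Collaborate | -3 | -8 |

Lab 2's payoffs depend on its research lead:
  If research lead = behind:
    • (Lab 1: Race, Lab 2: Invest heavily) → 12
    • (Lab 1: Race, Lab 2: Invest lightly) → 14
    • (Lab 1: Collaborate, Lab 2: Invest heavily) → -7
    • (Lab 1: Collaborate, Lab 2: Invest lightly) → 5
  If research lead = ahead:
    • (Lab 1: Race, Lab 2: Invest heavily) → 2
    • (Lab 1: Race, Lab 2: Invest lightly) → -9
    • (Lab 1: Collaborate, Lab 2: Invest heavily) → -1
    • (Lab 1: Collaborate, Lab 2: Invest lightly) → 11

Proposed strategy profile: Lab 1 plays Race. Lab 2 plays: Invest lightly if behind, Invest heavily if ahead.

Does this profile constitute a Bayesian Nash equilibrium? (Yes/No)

Lab 1 plays Race: E[Race] = 1/4·(2) + 3/4·(5) = 17/4; E[Collaborate] = -17/4. Best-responding. ✓
Lab 2 (research lead behind), facing Race: Invest heavily gives 12, Invest lightly gives 14. Proposed Invest lightly is best. ✓
Lab 2 (research lead ahead), facing Race: Invest heavily gives 2, Invest lightly gives -9. Proposed Invest heavily is best. ✓

Yes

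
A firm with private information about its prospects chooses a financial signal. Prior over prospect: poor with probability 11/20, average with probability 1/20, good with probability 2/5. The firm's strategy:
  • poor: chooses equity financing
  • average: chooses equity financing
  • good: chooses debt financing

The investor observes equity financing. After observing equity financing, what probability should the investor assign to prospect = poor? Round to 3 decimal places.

0.917

Apply Bayes' rule using the sender's strategy as the likelihood.
P(equity financing) = (11/20)·1 + (1/20)·1 + (2/5)·0 = 3/5
P(poor | equity financing) = ((11/20)·1) / (3/5) = (11/20) / (3/5) = 11/12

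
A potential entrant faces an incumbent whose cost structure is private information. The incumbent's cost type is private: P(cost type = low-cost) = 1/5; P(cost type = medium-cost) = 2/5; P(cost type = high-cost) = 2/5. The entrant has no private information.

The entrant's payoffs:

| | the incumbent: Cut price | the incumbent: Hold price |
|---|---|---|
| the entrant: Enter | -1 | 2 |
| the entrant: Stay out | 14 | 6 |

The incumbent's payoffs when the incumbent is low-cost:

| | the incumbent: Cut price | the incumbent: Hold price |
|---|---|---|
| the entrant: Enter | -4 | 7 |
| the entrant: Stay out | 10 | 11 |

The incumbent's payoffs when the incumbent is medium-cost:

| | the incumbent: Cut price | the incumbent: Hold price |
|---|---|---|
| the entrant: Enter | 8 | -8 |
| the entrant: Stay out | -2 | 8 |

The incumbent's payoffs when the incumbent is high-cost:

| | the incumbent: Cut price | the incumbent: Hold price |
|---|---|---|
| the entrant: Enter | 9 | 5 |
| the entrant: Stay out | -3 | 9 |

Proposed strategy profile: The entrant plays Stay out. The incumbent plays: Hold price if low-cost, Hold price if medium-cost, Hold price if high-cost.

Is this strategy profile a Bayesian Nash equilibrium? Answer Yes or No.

The entrant plays Stay out: E[Stay out] = 1/5·(6) + 2/5·(6) + 2/5·(6) = 6; E[Enter] = 2. Best-responding. ✓
The incumbent (cost type low-cost), facing Stay out: Cut price gives 10, Hold price gives 11. Proposed Hold price is best. ✓
The incumbent (cost type medium-cost), facing Stay out: Cut price gives -2, Hold price gives 8. Proposed Hold price is best. ✓
The incumbent (cost type high-cost), facing Stay out: Cut price gives -3, Hold price gives 9. Proposed Hold price is best. ✓

Yes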